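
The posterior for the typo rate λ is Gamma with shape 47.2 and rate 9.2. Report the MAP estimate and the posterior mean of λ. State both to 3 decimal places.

Mode = (α−1)/β = 46.2/9.2 = 5.022.
Mean = α/β = 47.2/9.2 = 5.130.
The mean is pulled above the mode by the posterior's right skew.

MAP = 5.022; posterior mean = 5.130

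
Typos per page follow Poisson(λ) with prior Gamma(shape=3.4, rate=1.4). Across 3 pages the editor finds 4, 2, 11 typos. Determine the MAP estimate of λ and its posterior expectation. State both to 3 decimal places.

Σ counts = 17. Posterior: Gamma(shape = 3.4+17 = 20.4, rate = 1.4+3 = 4.4).
Mode = (α−1)/β = 19.4/4.4 = 4.409.
Mean = α/β = 20.4/4.4 = 4.636.

MAP = 4.409, posterior mean = 4.636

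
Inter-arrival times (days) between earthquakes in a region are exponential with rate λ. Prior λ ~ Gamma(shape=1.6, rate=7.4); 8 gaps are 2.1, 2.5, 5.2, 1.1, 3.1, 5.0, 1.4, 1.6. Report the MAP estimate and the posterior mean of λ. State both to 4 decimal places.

MAP estimate = 0.2925, posterior mean = 0.3265

Σ times = 22.0. Posterior: Gamma(shape = 1.6+8 = 9.6, rate = 7.4+22.0 = 29.4).
Mode = (α−1)/β = 8.6/29.4 = 0.2925.
Mean = α/β = 9.6/29.4 = 0.3265.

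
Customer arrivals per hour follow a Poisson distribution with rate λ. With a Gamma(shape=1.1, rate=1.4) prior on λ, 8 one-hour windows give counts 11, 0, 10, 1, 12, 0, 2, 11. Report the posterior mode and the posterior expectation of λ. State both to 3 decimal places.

Σ counts = 47. Posterior: Gamma(shape = 1.1+47 = 48.1, rate = 1.4+8 = 9.4).
Mode = (α−1)/β = 47.1/9.4 = 5.011.
Mean = α/β = 48.1/9.4 = 5.117.
The posterior is right-skewed, so the mean exceeds the mode.

λ_MAP = 5.011, E[λ|data] = 5.117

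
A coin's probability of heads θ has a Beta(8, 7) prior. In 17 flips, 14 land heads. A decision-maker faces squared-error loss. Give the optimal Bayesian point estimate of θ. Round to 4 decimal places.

Posterior: Beta(8+14, 7+3) = Beta(22, 10).
Mode = (22−1)/(22+10−2) = 21/30 = 0.7000.
Mean = 22/(22+10) = 22/32 = 0.6875.
Squared-error loss ⇒ the optimal estimator is the posterior mean.

0.6875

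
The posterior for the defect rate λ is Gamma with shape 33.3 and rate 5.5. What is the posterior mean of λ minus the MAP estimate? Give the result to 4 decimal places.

Mode = (α−1)/β = 32.3/5.5 = 5.8727.
Mean = α/β = 33.3/5.5 = 6.0545.
Difference = 6.0545 − 5.8727 = 0.1818.
The mean is pulled above the mode by the posterior's right skew.

0.1818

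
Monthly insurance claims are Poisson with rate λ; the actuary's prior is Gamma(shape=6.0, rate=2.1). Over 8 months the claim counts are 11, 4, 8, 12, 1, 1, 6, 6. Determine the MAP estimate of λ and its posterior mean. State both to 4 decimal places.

λ_MAP = 5.3465, E[λ|data] = 5.4455

Σ counts = 49. Posterior: Gamma(shape = 6.0+49 = 55.0, rate = 2.1+8 = 10.1).
Mode = (α−1)/β = 54.0/10.1 = 5.3465.
Mean = α/β = 55.0/10.1 = 5.4455.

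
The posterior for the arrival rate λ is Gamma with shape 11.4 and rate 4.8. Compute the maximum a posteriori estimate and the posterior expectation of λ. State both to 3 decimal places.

MAP = 2.167; posterior mean = 2.375

Mode = (α−1)/β = 10.4/4.8 = 2.167.
Mean = α/β = 11.4/4.8 = 2.375.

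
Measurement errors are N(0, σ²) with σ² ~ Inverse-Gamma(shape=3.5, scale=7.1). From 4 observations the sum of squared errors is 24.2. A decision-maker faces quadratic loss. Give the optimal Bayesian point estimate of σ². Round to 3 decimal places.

Posterior: Inverse-Gamma(shape = 3.5+4/2 = 5.5, scale = 7.1+24.2/2 = 19.2).
Mode = β/(α+1) = 19.2/6.5 = 2.954.
Mean = β/(α−1) = 19.2/4.5 = 4.267.
Quadratic loss ⇒ the optimal estimator is the posterior mean.

4.267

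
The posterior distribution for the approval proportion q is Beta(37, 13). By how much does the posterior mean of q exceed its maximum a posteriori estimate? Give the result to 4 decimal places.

-0.0100

Mode = (37−1)/(37+13−2) = 36/48 = 0.7500.
Mean = 37/(37+13) = 37/50 = 0.7400.
Difference = 0.7400 − 0.7500 = -0.0100.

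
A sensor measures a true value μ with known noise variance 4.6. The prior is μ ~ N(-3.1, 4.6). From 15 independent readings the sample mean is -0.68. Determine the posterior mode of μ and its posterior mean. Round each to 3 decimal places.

Posterior for μ is Normal. Precision-weighted mean: (1/4.6·-3.1 + 15/4.6·-0.68) / (1/4.6 + 15/4.6) = -0.831.
A Normal posterior is symmetric, so mode = mean.

MAP = -0.831, posterior mean = -0.831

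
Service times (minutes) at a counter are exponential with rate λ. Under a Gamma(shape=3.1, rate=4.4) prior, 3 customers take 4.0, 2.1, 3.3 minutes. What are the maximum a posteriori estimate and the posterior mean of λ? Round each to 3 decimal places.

Σ times = 9.4. Posterior: Gamma(shape = 3.1+3 = 6.1, rate = 4.4+9.4 = 13.8).
Mode = (α−1)/β = 5.1/13.8 = 0.370.
Mean = α/β = 6.1/13.8 = 0.442.

MAP: 0.370. Posterior mean: 0.442.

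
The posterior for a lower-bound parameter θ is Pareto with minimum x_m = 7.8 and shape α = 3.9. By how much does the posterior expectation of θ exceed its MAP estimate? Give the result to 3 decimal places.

2.690

The Pareto density is strictly decreasing on [x_m, ∞), so the mode is x_m = 7.800.
Mean = α·x_m/(α−1) = 3.9·7.8/2.9 = 10.490.
Difference = 10.490 − 7.800 = 2.690.
The mean is pulled above the mode by the posterior's right skew.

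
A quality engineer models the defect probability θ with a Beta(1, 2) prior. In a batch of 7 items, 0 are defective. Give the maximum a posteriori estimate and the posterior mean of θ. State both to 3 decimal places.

MAP = 0.000; posterior mean = 0.100

Posterior: Beta(1+0, 2+7) = Beta(1, 9).
Since α = 1 ≤ 1 and β > 1, the Beta density is monotone decreasing on [0,1]; the mode is at 0.
Mean = 1/(1+9) = 0.100.
The mean is pulled above the mode by the posterior's right skew.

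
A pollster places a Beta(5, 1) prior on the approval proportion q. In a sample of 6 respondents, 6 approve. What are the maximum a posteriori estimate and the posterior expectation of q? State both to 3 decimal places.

MAP = 1.000, posterior mean = 0.917

Posterior: Beta(5+6, 1+0) = Beta(11, 1).
Since β = 1 ≤ 1 and α > 1, the Beta density is monotone increasing on [0,1]; the mode is at 1.
Mean = 11/(11+1) = 0.917.
The posterior is left-skewed, so the mode exceeds the mean.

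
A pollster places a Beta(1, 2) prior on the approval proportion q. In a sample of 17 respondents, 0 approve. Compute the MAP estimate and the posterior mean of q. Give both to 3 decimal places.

Posterior: Beta(1+0, 2+17) = Beta(1, 19).
Since α = 1 ≤ 1 and β > 1, the Beta density is monotone decreasing on [0,1]; the mode is at 0.
Mean = 1/(1+19) = 0.050.
Right-skewed posterior ⇒ mode < mean.

MAP: 0.000. Posterior mean: 0.050.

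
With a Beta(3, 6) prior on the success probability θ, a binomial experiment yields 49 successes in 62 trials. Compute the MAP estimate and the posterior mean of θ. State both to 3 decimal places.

θ_MAP = 0.739, E[θ|data] = 0.732

Posterior: Beta(3+49, 6+13) = Beta(52, 19).
Mode = (52−1)/(52+19−2) = 51/69 = 0.739.
Mean = 52/(52+19) = 52/71 = 0.732.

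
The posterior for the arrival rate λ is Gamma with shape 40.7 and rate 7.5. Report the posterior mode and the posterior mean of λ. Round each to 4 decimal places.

Mode = (α−1)/β = 39.7/7.5 = 5.2933.
Mean = α/β = 40.7/7.5 = 5.4267.

λ_MAP = 5.2933, E[λ|data] = 5.4267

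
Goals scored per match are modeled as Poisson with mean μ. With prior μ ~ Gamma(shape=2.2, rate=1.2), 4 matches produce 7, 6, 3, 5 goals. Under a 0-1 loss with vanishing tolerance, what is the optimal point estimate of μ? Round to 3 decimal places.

4.269

Σ counts = 21. Posterior: Gamma(shape = 2.2+21 = 23.2, rate = 1.2+4 = 5.2).
Mode = (α−1)/β = 22.2/5.2 = 4.269.
Mean = α/β = 23.2/5.2 = 4.462.
This is the posterior mode — the MAP estimate.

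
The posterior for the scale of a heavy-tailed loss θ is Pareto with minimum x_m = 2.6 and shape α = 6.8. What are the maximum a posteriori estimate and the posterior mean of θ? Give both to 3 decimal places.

θ_MAP = 2.600, E[θ|data] = 3.048

The Pareto density is strictly decreasing on [x_m, ∞), so the mode is x_m = 2.600.
Mean = α·x_m/(α−1) = 6.8·2.6/5.8 = 3.048.
Mean > mode: the posterior has a right tail.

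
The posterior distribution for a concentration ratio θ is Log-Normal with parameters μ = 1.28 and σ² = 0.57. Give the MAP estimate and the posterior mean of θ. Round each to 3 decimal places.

Mode = exp(μ − σ²) = exp(0.71) = 2.034.
Mean = exp(μ + σ²/2) = exp(1.565) = 4.783.

θ_MAP = 2.034, E[θ|data] = 4.783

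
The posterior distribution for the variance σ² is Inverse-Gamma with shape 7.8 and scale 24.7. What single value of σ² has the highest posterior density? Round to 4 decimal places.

2.8068

Mode = β/(α+1) = 24.7/8.8 = 2.8068.
Mean = β/(α−1) = 24.7/6.8 = 3.6324.
This is the posterior mode — the MAP estimate.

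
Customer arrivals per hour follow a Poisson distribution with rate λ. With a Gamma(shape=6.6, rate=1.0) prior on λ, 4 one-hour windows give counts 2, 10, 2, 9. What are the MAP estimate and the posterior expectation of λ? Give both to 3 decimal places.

Σ counts = 23. Posterior: Gamma(shape = 6.6+23 = 29.6, rate = 1.0+4 = 5.0).
Mode = (α−1)/β = 28.6/5.0 = 5.720.
Mean = α/β = 29.6/5.0 = 5.920.
The posterior is right-skewed, so the mean exceeds the mode.

MAP estimate = 5.720, posterior expectation = 5.920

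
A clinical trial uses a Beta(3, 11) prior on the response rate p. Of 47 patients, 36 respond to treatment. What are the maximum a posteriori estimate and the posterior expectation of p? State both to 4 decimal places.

MAP: 0.6441. Posterior mean: 0.6393.

Posterior: Beta(3+36, 11+11) = Beta(39, 22).
Mode = (39−1)/(39+22−2) = 38/59 = 0.6441.
Mean = 39/(39+22) = 39/61 = 0.6393.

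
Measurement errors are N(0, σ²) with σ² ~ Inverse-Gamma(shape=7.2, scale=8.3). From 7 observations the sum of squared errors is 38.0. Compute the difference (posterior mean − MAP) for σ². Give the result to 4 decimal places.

0.4811

Posterior: Inverse-Gamma(shape = 7.2+7/2 = 10.7, scale = 8.3+38.0/2 = 27.3).
Mode = β/(α+1) = 27.3/11.7 = 2.3333.
Mean = β/(α−1) = 27.3/9.7 = 2.8144.
Difference = 2.8144 − 2.3333 = 0.4811.
Mean > mode: the posterior has a right tail.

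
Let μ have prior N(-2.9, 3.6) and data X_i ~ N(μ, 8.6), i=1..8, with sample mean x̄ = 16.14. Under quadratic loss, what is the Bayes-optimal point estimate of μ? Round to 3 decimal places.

11.762

Posterior for μ is Normal. Precision-weighted mean: (1/3.6·-2.9 + 8/8.6·16.14) / (1/3.6 + 8/8.6) = 11.762.
A Normal posterior is symmetric, so mode = mean.
Quadratic loss ⇒ the optimal estimator is the posterior mean.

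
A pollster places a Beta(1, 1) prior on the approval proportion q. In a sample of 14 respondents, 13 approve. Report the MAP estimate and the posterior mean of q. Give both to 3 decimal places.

Posterior: Beta(1+13, 1+1) = Beta(14, 2).
Mode = (14−1)/(14+2−2) = 13/14 = 0.929.
Mean = 14/(14+2) = 14/16 = 0.875.

MAP = 0.929; posterior mean = 0.875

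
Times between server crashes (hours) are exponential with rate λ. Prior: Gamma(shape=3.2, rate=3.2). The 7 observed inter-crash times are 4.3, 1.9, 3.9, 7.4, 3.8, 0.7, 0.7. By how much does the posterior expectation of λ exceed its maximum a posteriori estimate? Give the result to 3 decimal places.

0.039

Σ times = 22.7. Posterior: Gamma(shape = 3.2+7 = 10.2, rate = 3.2+22.7 = 25.9).
Mode = (α−1)/β = 9.2/25.9 = 0.355.
Mean = α/β = 10.2/25.9 = 0.394.
Difference = 0.394 − 0.355 = 0.039.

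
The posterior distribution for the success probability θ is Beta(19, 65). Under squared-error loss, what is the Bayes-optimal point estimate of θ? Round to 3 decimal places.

0.226

Mode = (19−1)/(19+65−2) = 18/82 = 0.220.
Mean = 19/(19+65) = 19/84 = 0.226.
Squared-error loss ⇒ the optimal estimator is the posterior mean.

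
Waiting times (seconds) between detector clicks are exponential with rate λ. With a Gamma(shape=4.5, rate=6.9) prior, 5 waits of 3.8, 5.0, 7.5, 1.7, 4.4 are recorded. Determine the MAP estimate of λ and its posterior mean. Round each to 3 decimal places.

MAP: 0.290. Posterior mean: 0.324.

Σ times = 22.4. Posterior: Gamma(shape = 4.5+5 = 9.5, rate = 6.9+22.4 = 29.3).
Mode = (α−1)/β = 8.5/29.3 = 0.290.
Mean = α/β = 9.5/29.3 = 0.324.
The posterior is right-skewed, so the mean exceeds the mode.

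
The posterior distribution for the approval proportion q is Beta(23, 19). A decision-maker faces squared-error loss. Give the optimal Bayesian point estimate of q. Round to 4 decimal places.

0.5476

Mode = (23−1)/(23+19−2) = 22/40 = 0.5500.
Mean = 23/(23+19) = 23/42 = 0.5476.
Squared-error loss ⇒ the optimal estimator is the posterior mean.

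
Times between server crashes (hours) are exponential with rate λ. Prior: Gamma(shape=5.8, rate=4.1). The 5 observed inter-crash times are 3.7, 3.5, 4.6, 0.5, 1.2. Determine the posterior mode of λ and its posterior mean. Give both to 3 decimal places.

Σ times = 13.5. Posterior: Gamma(shape = 5.8+5 = 10.8, rate = 4.1+13.5 = 17.6).
Mode = (α−1)/β = 9.8/17.6 = 0.557.
Mean = α/β = 10.8/17.6 = 0.614.
Mean > mode: the posterior has a right tail.

MAP = 0.557, posterior mean = 0.614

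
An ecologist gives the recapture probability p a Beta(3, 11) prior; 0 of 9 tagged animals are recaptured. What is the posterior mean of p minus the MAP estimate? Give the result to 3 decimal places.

Posterior: Beta(3+0, 11+9) = Beta(3, 20).
Mode = (3−1)/(3+20−2) = 2/21 = 0.095.
Mean = 3/(3+20) = 3/23 = 0.130.
Difference = 0.130 − 0.095 = 0.035.

0.035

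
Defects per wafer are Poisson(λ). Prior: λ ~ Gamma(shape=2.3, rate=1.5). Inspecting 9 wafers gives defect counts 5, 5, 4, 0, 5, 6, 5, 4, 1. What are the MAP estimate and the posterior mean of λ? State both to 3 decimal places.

Σ counts = 35. Posterior: Gamma(shape = 2.3+35 = 37.3, rate = 1.5+9 = 10.5).
Mode = (α−1)/β = 36.3/10.5 = 3.457.
Mean = α/β = 37.3/10.5 = 3.552.
The mean is pulled above the mode by the posterior's right skew.

MAP: 3.457. Posterior mean: 3.552.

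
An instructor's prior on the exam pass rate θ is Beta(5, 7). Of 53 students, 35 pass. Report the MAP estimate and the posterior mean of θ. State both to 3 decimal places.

Posterior: Beta(5+35, 7+18) = Beta(40, 25).
Mode = (40−1)/(40+25−2) = 39/63 = 0.619.
Mean = 40/(40+25) = 40/65 = 0.615.
The posterior is left-skewed, so the mode exceeds the mean.

MAP = 0.619, posterior mean = 0.615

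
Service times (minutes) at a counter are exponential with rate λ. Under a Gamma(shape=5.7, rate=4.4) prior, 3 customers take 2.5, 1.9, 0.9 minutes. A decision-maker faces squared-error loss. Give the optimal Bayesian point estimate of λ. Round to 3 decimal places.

Σ times = 5.3. Posterior: Gamma(shape = 5.7+3 = 8.7, rate = 4.4+5.3 = 9.7).
Mode = (α−1)/β = 7.7/9.7 = 0.794.
Mean = α/β = 8.7/9.7 = 0.897.
Squared-error loss ⇒ the optimal estimator is the posterior mean.

0.897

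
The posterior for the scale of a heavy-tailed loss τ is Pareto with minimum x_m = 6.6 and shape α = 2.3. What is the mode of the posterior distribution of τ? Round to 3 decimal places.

The Pareto density is strictly decreasing on [x_m, ∞), so the mode is x_m = 6.600.
Mean = α·x_m/(α−1) = 2.3·6.6/1.3 = 11.677.
This is the posterior mode — the MAP estimate.

6.600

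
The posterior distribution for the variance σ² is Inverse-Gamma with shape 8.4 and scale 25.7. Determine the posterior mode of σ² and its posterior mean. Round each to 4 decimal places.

posterior mode = 2.7340, posterior mean = 3.4730

Mode = β/(α+1) = 25.7/9.4 = 2.7340.
Mean = β/(α−1) = 25.7/7.4 = 3.4730.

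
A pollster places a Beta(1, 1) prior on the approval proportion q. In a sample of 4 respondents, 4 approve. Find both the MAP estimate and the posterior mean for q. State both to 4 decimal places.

Posterior: Beta(1+4, 1+0) = Beta(5, 1).
Since β = 1 ≤ 1 and α > 1, the Beta density is monotone increasing on [0,1]; the mode is at 1.
Mean = 5/(5+1) = 0.8333.

MAP = 1.0000, posterior mean = 0.8333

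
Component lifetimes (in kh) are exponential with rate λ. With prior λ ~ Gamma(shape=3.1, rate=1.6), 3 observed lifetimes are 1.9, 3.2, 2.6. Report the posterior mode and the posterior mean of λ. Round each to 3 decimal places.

Σ times = 7.7. Posterior: Gamma(shape = 3.1+3 = 6.1, rate = 1.6+7.7 = 9.3).
Mode = (α−1)/β = 5.1/9.3 = 0.548.
Mean = α/β = 6.1/9.3 = 0.656.

MAP = 0.548, posterior mean = 0.656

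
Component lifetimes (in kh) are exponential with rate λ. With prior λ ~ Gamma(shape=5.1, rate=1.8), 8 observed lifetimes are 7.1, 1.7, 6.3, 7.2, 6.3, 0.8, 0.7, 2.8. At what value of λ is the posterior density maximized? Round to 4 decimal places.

Σ times = 32.9. Posterior: Gamma(shape = 5.1+8 = 13.1, rate = 1.8+32.9 = 34.7).
Mode = (α−1)/β = 12.1/34.7 = 0.3487.
Mean = α/β = 13.1/34.7 = 0.3775.
This is the posterior mode — the MAP estimate.

0.3487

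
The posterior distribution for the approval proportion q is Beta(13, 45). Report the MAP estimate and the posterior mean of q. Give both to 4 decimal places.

MAP estimate = 0.2143, posterior mean = 0.2241

Mode = (13−1)/(13+45−2) = 12/56 = 0.2143.
Mean = 13/(13+45) = 13/58 = 0.2241.
The posterior is right-skewed, so the mean exceeds the mode.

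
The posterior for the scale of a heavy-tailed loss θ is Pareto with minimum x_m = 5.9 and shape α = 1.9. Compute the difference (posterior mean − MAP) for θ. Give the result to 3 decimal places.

6.556

The Pareto density is strictly decreasing on [x_m, ∞), so the mode is x_m = 5.900.
Mean = α·x_m/(α−1) = 1.9·5.9/0.9 = 12.456.
Difference = 12.456 − 5.900 = 6.556.
The mean is pulled above the mode by the posterior's right skew.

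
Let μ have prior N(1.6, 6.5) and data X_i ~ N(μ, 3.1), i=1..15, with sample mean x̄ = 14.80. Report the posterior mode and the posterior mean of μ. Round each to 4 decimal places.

Posterior for μ is Normal. Precision-weighted mean: (1/6.5·1.6 + 15/3.1·14.80) / (1/6.5 + 15/3.1) = 14.3932.
A Normal posterior is symmetric, so mode = mean.

μ_MAP = 14.3932, E[μ|data] = 14.3932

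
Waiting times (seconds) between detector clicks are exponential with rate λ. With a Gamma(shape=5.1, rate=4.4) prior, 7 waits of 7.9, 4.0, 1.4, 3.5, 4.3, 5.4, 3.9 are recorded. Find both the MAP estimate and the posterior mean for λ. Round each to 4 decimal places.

MAP estimate = 0.3190, posterior mean = 0.3477

Σ times = 30.4. Posterior: Gamma(shape = 5.1+7 = 12.1, rate = 4.4+30.4 = 34.8).
Mode = (α−1)/β = 11.1/34.8 = 0.3190.
Mean = α/β = 12.1/34.8 = 0.3477.
Mean > mode: the posterior has a right tail.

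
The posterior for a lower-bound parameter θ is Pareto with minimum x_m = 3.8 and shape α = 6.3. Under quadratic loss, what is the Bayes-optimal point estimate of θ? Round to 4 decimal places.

The Pareto density is strictly decreasing on [x_m, ∞), so the mode is x_m = 3.8000.
Mean = α·x_m/(α−1) = 6.3·3.8/5.3 = 4.5170.
Quadratic loss ⇒ the optimal estimator is the posterior mean.

4.5170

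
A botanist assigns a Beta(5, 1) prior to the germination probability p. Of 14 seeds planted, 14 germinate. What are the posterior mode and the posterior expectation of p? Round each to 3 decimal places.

Posterior: Beta(5+14, 1+0) = Beta(19, 1).
Since β = 1 ≤ 1 and α > 1, the Beta density is monotone increasing on [0,1]; the mode is at 1.
Mean = 19/(19+1) = 0.950.
The posterior is left-skewed, so the mode exceeds the mean.

MAP = 1.000; posterior mean = 0.950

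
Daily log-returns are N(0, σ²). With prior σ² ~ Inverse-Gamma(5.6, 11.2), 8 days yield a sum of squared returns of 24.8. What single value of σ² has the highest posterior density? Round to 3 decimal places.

2.226

Posterior: Inverse-Gamma(shape = 5.6+8/2 = 9.6, scale = 11.2+24.8/2 = 23.6).
Mode = β/(α+1) = 23.6/10.6 = 2.226.
Mean = β/(α−1) = 23.6/8.6 = 2.744.
This is the posterior mode — the MAP estimate.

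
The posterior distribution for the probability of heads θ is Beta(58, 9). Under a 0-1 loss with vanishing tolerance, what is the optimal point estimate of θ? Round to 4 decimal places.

Mode = (58−1)/(58+9−2) = 57/65 = 0.8769.
Mean = 58/(58+9) = 58/67 = 0.8657.
This is the posterior mode — the MAP estimate.

0.8769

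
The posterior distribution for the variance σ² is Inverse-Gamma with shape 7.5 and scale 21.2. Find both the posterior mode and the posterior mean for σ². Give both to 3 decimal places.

MAP: 2.494. Posterior mean: 3.262.

Mode = β/(α+1) = 21.2/8.5 = 2.494.
Mean = β/(α−1) = 21.2/6.5 = 3.262.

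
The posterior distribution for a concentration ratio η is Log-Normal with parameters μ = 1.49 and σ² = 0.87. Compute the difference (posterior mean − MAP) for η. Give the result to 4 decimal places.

Mode = exp(μ − σ²) = exp(0.62) = 1.8589.
Mean = exp(μ + σ²/2) = exp(1.925) = 6.8551.
Difference = 6.8551 − 1.8589 = 4.9962.

4.9962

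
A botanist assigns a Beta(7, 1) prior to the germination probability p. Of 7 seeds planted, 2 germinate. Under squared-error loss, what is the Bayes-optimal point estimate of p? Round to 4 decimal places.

0.6000

Posterior: Beta(7+2, 1+5) = Beta(9, 6).
Mode = (9−1)/(9+6−2) = 8/13 = 0.6154.
Mean = 9/(9+6) = 9/15 = 0.6000.
Squared-error loss ⇒ the optimal estimator is the posterior mean.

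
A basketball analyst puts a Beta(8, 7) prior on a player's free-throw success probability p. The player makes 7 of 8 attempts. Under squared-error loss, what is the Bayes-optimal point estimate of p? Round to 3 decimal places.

0.652

Posterior: Beta(8+7, 7+1) = Beta(15, 8).
Mode = (15−1)/(15+8−2) = 14/21 = 0.667.
Mean = 15/(15+8) = 15/23 = 0.652.
Squared-error loss ⇒ the optimal estimator is the posterior mean.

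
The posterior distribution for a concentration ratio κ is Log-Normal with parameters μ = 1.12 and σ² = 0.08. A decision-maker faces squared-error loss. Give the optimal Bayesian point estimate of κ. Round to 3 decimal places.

3.190

Mode = exp(μ − σ²) = exp(1.04) = 2.829.
Mean = exp(μ + σ²/2) = exp(1.160) = 3.190.
Squared-error loss ⇒ the optimal estimator is the posterior mean.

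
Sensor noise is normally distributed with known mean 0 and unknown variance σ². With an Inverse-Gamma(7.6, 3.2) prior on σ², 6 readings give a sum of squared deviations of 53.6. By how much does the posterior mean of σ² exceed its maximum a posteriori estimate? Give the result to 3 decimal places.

0.539

Posterior: Inverse-Gamma(shape = 7.6+6/2 = 10.6, scale = 3.2+53.6/2 = 30.0).
Mode = β/(α+1) = 30.0/11.6 = 2.586.
Mean = β/(α−1) = 30.0/9.6 = 3.125.
Difference = 3.125 − 2.586 = 0.539.
The posterior is right-skewed, so the mean exceeds the mode.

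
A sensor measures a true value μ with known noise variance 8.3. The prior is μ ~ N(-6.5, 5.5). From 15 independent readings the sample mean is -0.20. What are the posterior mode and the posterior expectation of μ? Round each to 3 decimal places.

MAP = -0.776, posterior mean = -0.776

Posterior for μ is Normal. Precision-weighted mean: (1/5.5·-6.5 + 15/8.3·-0.20) / (1/5.5 + 15/8.3) = -0.776.
A Normal posterior is symmetric, so mode = mean.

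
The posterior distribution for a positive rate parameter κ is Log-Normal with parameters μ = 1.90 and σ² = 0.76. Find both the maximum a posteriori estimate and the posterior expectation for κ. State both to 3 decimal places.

Mode = exp(μ − σ²) = exp(1.14) = 3.127.
Mean = exp(μ + σ²/2) = exp(2.280) = 9.777.

maximum a posteriori estimate = 3.127, posterior expectation = 9.777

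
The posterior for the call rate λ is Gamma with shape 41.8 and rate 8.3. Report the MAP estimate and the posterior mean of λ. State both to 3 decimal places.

MAP = 4.916; posterior mean = 5.036

Mode = (α−1)/β = 40.8/8.3 = 4.916.
Mean = α/β = 41.8/8.3 = 5.036.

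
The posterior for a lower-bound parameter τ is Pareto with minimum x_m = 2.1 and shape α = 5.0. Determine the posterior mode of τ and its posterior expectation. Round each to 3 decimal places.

τ_MAP = 2.100, E[τ|data] = 2.625

The Pareto density is strictly decreasing on [x_m, ∞), so the mode is x_m = 2.100.
Mean = α·x_m/(α−1) = 5.0·2.1/4.0 = 2.625.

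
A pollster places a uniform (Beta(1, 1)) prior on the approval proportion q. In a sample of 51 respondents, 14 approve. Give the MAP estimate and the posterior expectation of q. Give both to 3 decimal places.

MAP = 0.275, posterior mean = 0.283

Posterior: Beta(1+14, 1+37) = Beta(15, 38).
Mode = (15−1)/(15+38−2) = 14/51 = 0.275.
With a flat prior the MAP equals the MLE, 14/51.
Mean = 15/(15+38) = 15/53 = 0.283.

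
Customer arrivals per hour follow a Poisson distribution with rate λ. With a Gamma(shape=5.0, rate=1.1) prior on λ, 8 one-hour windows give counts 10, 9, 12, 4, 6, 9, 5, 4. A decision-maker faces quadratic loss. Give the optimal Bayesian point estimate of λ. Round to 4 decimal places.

7.0330

Σ counts = 59. Posterior: Gamma(shape = 5.0+59 = 64.0, rate = 1.1+8 = 9.1).
Mode = (α−1)/β = 63.0/9.1 = 6.9231.
Mean = α/β = 64.0/9.1 = 7.0330.
Quadratic loss ⇒ the optimal estimator is the posterior mean.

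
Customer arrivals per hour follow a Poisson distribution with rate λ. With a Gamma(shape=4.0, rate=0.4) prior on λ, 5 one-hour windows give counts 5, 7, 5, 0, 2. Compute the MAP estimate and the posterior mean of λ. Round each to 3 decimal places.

MAP = 4.074; posterior mean = 4.259

Σ counts = 19. Posterior: Gamma(shape = 4.0+19 = 23.0, rate = 0.4+5 = 5.4).
Mode = (α−1)/β = 22.0/5.4 = 4.074.
Mean = α/β = 23.0/5.4 = 4.259.
Mean > mode: the posterior has a right tail.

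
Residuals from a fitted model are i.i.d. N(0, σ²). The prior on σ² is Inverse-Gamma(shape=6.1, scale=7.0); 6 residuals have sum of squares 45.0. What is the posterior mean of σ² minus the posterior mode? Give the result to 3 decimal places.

Posterior: Inverse-Gamma(shape = 6.1+6/2 = 9.1, scale = 7.0+45.0/2 = 29.5).
Mode = β/(α+1) = 29.5/10.1 = 2.921.
Mean = β/(α−1) = 29.5/8.1 = 3.642.
Difference = 3.642 − 2.921 = 0.721.

0.721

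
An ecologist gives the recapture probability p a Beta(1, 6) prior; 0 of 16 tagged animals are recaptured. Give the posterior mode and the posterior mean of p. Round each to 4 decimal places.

Posterior: Beta(1+0, 6+16) = Beta(1, 22).
Since α = 1 ≤ 1 and β > 1, the Beta density is monotone decreasing on [0,1]; the mode is at 0.
Mean = 1/(1+22) = 0.0435.

posterior mode = 0.0000, posterior mean = 0.0435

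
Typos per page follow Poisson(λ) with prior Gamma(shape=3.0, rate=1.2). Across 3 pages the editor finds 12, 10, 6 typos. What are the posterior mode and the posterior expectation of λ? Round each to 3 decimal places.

λ_MAP = 7.143, E[λ|data] = 7.381

Σ counts = 28. Posterior: Gamma(shape = 3.0+28 = 31.0, rate = 1.2+3 = 4.2).
Mode = (α−1)/β = 30.0/4.2 = 7.143.
Mean = α/β = 31.0/4.2 = 7.381.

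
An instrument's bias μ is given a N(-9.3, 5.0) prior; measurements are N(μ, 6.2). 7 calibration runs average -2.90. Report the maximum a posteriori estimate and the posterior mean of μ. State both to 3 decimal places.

maximum a posteriori estimate = -3.863, posterior mean = -3.863

Posterior for μ is Normal. Precision-weighted mean: (1/5.0·-9.3 + 7/6.2·-2.90) / (1/5.0 + 7/6.2) = -3.863.
A Normal posterior is symmetric, so mode = mean.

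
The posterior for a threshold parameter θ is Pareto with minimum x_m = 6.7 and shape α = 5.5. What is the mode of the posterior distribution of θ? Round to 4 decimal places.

6.7000

The Pareto density is strictly decreasing on [x_m, ∞), so the mode is x_m = 6.7000.
Mean = α·x_m/(α−1) = 5.5·6.7/4.5 = 8.1889.
This is the posterior mode — the MAP estimate.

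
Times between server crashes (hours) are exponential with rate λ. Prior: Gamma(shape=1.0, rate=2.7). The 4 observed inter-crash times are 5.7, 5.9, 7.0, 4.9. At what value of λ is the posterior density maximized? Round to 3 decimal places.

Σ times = 23.5. Posterior: Gamma(shape = 1.0+4 = 5.0, rate = 2.7+23.5 = 26.2).
Mode = (α−1)/β = 4.0/26.2 = 0.153.
Mean = α/β = 5.0/26.2 = 0.191.
This is the posterior mode — the MAP estimate.

0.153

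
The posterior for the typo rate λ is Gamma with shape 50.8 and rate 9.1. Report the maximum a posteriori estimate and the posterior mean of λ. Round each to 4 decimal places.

Mode = (α−1)/β = 49.8/9.1 = 5.4725.
Mean = α/β = 50.8/9.1 = 5.5824.
The mean is pulled above the mode by the posterior's right skew.

MAP: 5.4725. Posterior mean: 5.5824.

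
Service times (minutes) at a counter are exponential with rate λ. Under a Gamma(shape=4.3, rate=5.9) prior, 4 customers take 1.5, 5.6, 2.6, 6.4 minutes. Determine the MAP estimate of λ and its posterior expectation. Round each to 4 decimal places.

Σ times = 16.1. Posterior: Gamma(shape = 4.3+4 = 8.3, rate = 5.9+16.1 = 22.0).
Mode = (α−1)/β = 7.3/22.0 = 0.3318.
Mean = α/β = 8.3/22.0 = 0.3773.

MAP estimate = 0.3318, posterior expectation = 0.3773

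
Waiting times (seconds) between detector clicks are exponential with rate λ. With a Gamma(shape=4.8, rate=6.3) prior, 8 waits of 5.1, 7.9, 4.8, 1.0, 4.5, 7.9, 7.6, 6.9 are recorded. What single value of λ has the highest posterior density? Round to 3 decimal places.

0.227

Σ times = 45.7. Posterior: Gamma(shape = 4.8+8 = 12.8, rate = 6.3+45.7 = 52.0).
Mode = (α−1)/β = 11.8/52.0 = 0.227.
Mean = α/β = 12.8/52.0 = 0.246.
This is the posterior mode — the MAP estimate.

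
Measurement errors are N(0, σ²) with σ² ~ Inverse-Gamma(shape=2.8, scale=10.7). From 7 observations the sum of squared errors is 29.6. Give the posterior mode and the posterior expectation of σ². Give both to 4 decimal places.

Posterior: Inverse-Gamma(shape = 2.8+7/2 = 6.3, scale = 10.7+29.6/2 = 25.5).
Mode = β/(α+1) = 25.5/7.3 = 3.4932.
Mean = β/(α−1) = 25.5/5.3 = 4.8113.

MAP: 3.4932. Posterior mean: 4.8113.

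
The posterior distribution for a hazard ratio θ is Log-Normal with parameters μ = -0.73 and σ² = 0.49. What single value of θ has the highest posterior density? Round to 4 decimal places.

Mode = exp(μ − σ²) = exp(-1.22) = 0.2952.
Mean = exp(μ + σ²/2) = exp(-0.485) = 0.6157.
This is the posterior mode — the MAP estimate.

0.2952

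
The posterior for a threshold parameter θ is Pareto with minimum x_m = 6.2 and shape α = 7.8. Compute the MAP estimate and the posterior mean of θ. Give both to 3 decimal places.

MAP: 6.200. Posterior mean: 7.112.

The Pareto density is strictly decreasing on [x_m, ∞), so the mode is x_m = 6.200.
Mean = α·x_m/(α−1) = 7.8·6.2/6.8 = 7.112.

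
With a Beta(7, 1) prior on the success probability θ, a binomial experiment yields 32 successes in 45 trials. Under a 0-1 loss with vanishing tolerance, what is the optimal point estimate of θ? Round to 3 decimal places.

0.745

Posterior: Beta(7+32, 1+13) = Beta(39, 14).
Mode = (39−1)/(39+14−2) = 38/51 = 0.745.
Mean = 39/(39+14) = 39/53 = 0.736.
This is the posterior mode — the MAP estimate.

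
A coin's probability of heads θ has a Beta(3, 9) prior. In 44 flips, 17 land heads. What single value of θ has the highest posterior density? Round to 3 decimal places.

0.352

Posterior: Beta(3+17, 9+27) = Beta(20, 36).
Mode = (20−1)/(20+36−2) = 19/54 = 0.352.
Mean = 20/(20+36) = 20/56 = 0.357.
This is the posterior mode — the MAP estimate.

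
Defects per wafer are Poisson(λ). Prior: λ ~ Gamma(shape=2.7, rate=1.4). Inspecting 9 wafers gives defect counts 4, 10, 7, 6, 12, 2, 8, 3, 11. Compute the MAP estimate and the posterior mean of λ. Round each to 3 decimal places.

Σ counts = 63. Posterior: Gamma(shape = 2.7+63 = 65.7, rate = 1.4+9 = 10.4).
Mode = (α−1)/β = 64.7/10.4 = 6.221.
Mean = α/β = 65.7/10.4 = 6.317.

MAP: 6.221. Posterior mean: 6.317.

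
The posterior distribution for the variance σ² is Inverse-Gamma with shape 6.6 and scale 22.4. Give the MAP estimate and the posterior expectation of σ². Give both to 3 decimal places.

Mode = β/(α+1) = 22.4/7.6 = 2.947.
Mean = β/(α−1) = 22.4/5.6 = 4.000.

MAP estimate = 2.947, posterior expectation = 4.000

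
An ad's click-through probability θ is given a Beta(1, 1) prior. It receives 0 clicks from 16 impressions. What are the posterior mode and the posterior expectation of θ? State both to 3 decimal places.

Posterior: Beta(1+0, 1+16) = Beta(1, 17).
Since α = 1 ≤ 1 and β > 1, the Beta density is monotone decreasing on [0,1]; the mode is at 0.
Mean = 1/(1+17) = 0.056.

θ_MAP = 0.000, E[θ|data] = 0.056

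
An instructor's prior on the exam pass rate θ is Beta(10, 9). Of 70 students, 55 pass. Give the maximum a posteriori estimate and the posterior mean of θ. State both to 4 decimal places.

MAP = 0.7356, posterior mean = 0.7303

Posterior: Beta(10+55, 9+15) = Beta(65, 24).
Mode = (65−1)/(65+24−2) = 64/87 = 0.7356.
Mean = 65/(65+24) = 65/89 = 0.7303.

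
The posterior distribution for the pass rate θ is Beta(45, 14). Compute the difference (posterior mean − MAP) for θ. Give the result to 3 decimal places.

-0.009

Mode = (45−1)/(45+14−2) = 44/57 = 0.772.
Mean = 45/(45+14) = 45/59 = 0.763.
Difference = 0.763 − 0.772 = -0.009.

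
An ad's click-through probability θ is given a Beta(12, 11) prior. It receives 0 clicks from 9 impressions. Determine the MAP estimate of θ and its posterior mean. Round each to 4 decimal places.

MAP estimate = 0.3667, posterior mean = 0.3750

Posterior: Beta(12+0, 11+9) = Beta(12, 20).
Mode = (12−1)/(12+20−2) = 11/30 = 0.3667.
Mean = 12/(12+20) = 12/32 = 0.3750.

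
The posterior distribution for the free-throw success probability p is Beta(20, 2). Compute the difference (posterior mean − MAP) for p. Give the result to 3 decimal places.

-0.041

Mode = (20−1)/(20+2−2) = 19/20 = 0.950.
Mean = 20/(20+2) = 20/22 = 0.909.
Difference = 0.909 − 0.950 = -0.041.
Left-skewed posterior ⇒ mean < mode.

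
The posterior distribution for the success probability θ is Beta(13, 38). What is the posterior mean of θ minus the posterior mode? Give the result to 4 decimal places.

Mode = (13−1)/(13+38−2) = 12/49 = 0.2449.
Mean = 13/(13+38) = 13/51 = 0.2549.
Difference = 0.2549 − 0.2449 = 0.0100.

0.0100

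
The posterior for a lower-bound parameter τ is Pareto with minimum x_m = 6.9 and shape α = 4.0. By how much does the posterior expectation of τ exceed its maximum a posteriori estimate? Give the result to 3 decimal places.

The Pareto density is strictly decreasing on [x_m, ∞), so the mode is x_m = 6.900.
Mean = α·x_m/(α−1) = 4.0·6.9/3.0 = 9.200.
Difference = 9.200 − 6.900 = 2.300.
Right-skewed posterior ⇒ mode < mean.

2.300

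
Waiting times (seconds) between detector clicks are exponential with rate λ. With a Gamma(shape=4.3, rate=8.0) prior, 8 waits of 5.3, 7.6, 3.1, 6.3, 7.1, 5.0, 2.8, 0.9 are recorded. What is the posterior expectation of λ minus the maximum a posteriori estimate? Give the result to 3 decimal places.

Σ times = 38.1. Posterior: Gamma(shape = 4.3+8 = 12.3, rate = 8.0+38.1 = 46.1).
Mode = (α−1)/β = 11.3/46.1 = 0.245.
Mean = α/β = 12.3/46.1 = 0.267.
Difference = 0.267 − 0.245 = 0.022.

0.022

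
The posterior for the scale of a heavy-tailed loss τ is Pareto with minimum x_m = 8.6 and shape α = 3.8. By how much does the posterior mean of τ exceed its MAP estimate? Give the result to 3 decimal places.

3.071

The Pareto density is strictly decreasing on [x_m, ∞), so the mode is x_m = 8.600.
Mean = α·x_m/(α−1) = 3.8·8.6/2.8 = 11.671.
Difference = 11.671 − 8.600 = 3.071.
The posterior is right-skewed, so the mean exceeds the mode.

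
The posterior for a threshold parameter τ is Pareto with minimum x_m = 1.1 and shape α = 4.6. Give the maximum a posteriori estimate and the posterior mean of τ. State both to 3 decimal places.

The Pareto density is strictly decreasing on [x_m, ∞), so the mode is x_m = 1.100.
Mean = α·x_m/(α−1) = 4.6·1.1/3.6 = 1.406.

MAP: 1.100. Posterior mean: 1.406.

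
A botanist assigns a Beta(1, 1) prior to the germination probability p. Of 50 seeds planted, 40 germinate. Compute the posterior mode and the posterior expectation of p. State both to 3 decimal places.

p_MAP = 0.800, E[p|data] = 0.788

Posterior: Beta(1+40, 1+10) = Beta(41, 11).
Mode = (41−1)/(41+11−2) = 40/50 = 0.800.
With a flat prior the MAP equals the MLE, 40/50.
Mean = 41/(41+11) = 41/52 = 0.788.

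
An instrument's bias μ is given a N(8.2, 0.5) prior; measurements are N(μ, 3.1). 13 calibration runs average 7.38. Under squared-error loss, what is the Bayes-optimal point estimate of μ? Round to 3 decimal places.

7.645

Posterior for μ is Normal. Precision-weighted mean: (1/0.5·8.2 + 13/3.1·7.38) / (1/0.5 + 13/3.1) = 7.645.
A Normal posterior is symmetric, so mode = mean.
Squared-error loss ⇒ the optimal estimator is the posterior mean.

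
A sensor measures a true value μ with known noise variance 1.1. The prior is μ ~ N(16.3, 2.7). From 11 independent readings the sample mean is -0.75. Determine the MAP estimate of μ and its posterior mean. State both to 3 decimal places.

Posterior for μ is Normal. Precision-weighted mean: (1/2.7·16.3 + 11/1.1·-0.75) / (1/2.7 + 11/1.1) = -0.141.
A Normal posterior is symmetric, so mode = mean.

MAP = -0.141, posterior mean = -0.141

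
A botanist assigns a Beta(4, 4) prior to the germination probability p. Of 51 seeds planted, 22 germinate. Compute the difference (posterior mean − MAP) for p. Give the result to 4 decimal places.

0.0021

Posterior: Beta(4+22, 4+29) = Beta(26, 33).
Mode = (26−1)/(26+33−2) = 25/57 = 0.4386.
Mean = 26/(26+33) = 26/59 = 0.4407.
Difference = 0.4407 − 0.4386 = 0.0021.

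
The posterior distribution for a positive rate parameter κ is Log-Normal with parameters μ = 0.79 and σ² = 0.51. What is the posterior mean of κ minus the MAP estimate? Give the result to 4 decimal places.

Mode = exp(μ − σ²) = exp(0.28) = 1.3231.
Mean = exp(μ + σ²/2) = exp(1.045) = 2.8434.
Difference = 2.8434 − 1.3231 = 1.5203.

1.5203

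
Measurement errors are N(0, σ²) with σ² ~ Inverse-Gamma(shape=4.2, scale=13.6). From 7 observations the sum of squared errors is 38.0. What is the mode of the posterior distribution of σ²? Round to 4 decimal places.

Posterior: Inverse-Gamma(shape = 4.2+7/2 = 7.7, scale = 13.6+38.0/2 = 32.6).
Mode = β/(α+1) = 32.6/8.7 = 3.7471.
Mean = β/(α−1) = 32.6/6.7 = 4.8657.
This is the posterior mode — the MAP estimate.

3.7471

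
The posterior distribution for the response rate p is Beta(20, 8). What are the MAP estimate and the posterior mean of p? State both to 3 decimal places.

MAP = 0.731; posterior mean = 0.714

Mode = (20−1)/(20+8−2) = 19/26 = 0.731.
Mean = 20/(20+8) = 20/28 = 0.714.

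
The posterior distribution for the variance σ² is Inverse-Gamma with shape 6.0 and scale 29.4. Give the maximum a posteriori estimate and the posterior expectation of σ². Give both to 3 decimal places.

Mode = β/(α+1) = 29.4/7.0 = 4.200.
Mean = β/(α−1) = 29.4/5.0 = 5.880.

σ²_MAP = 4.200, E[σ²|data] = 5.880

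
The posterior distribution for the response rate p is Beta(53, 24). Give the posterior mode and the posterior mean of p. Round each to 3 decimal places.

p_MAP = 0.693, E[p|data] = 0.688

Mode = (53−1)/(53+24−2) = 52/75 = 0.693.
Mean = 53/(53+24) = 53/77 = 0.688.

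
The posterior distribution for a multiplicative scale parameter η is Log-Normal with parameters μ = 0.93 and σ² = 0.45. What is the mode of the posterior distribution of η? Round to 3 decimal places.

Mode = exp(μ − σ²) = exp(0.48) = 1.616.
Mean = exp(μ + σ²/2) = exp(1.155) = 3.174.
This is the posterior mode — the MAP estimate.

1.616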